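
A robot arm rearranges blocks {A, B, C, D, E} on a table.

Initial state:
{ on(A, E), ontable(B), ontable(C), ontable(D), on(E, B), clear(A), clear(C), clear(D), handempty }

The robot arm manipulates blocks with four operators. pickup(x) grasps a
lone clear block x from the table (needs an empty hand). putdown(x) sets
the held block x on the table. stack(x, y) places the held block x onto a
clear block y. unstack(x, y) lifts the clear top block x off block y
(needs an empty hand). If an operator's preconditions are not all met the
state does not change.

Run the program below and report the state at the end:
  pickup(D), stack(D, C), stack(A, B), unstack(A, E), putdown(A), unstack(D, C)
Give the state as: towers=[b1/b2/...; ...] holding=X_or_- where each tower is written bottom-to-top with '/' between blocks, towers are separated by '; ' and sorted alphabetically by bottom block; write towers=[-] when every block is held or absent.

step 1 (pickup(D)): towers=[B/E/A; C] holding=D
step 2 (stack(D, C)): towers=[B/E/A; C/D] holding=-
step 3 (stack(A, B)) [no-op]: towers=[B/E/A; C/D] holding=-
step 4 (unstack(A, E)): towers=[B/E; C/D] holding=A
step 5 (putdown(A)): towers=[A; B/E; C/D] holding=-
step 6 (unstack(D, C)): towers=[A; B/E; C] holding=D

towers=[A; B/E; C] holding=D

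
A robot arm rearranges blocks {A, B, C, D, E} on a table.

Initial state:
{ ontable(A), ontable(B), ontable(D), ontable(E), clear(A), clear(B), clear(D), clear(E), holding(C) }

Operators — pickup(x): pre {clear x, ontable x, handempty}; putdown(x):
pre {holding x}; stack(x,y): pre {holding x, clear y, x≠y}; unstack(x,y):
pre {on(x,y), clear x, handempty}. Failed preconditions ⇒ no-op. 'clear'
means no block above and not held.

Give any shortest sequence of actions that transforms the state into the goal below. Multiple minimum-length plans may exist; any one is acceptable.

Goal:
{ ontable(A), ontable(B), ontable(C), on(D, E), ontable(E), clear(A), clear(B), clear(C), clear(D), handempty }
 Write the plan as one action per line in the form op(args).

step 1 (putdown(C)): towers=[A; B; C; D; E] holding=-
step 2 (pickup(D)): towers=[A; B; C; E] holding=D
step 3 (stack(D, E)): towers=[A; B; C; E/D] holding=-
goal check: towers=[A; B; C; E/D] holding=- — reached (length 3, optimal by BFS)

putdown(C)
pickup(D)
stack(D, E)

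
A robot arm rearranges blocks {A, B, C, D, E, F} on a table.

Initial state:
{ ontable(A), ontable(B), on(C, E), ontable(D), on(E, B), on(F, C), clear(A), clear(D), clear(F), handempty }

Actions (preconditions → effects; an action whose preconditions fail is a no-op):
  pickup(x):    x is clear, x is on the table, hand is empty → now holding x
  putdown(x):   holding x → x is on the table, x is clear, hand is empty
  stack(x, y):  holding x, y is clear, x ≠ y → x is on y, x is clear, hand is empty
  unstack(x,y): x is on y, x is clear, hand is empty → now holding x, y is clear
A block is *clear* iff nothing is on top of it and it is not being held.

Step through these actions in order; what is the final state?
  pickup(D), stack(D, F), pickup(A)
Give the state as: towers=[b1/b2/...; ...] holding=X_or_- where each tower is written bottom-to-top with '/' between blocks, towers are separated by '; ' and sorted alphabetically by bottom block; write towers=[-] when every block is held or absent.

towers=[B/E/C/F/D] holding=A

step 1 (pickup(D)): towers=[A; B/E/C/F] holding=D
step 2 (stack(D, F)): towers=[A; B/E/C/F/D] holding=-
step 3 (pickup(A)): towers=[B/E/C/F/D] holding=A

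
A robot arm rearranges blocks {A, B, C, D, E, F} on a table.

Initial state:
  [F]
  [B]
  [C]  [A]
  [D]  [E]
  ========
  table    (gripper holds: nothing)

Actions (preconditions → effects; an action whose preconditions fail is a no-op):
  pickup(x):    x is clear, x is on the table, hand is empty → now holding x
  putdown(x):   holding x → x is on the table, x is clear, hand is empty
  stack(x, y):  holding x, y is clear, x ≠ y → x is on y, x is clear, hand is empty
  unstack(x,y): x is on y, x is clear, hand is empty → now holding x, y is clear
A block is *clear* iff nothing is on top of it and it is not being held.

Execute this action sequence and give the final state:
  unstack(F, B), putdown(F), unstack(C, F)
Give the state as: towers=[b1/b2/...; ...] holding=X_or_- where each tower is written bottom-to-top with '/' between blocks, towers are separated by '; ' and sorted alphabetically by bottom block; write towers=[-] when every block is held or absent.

step 1 (unstack(F, B)): towers=[D/C/B; E/A] holding=F
step 2 (putdown(F)): towers=[D/C/B; E/A; F] holding=-
step 3 (unstack(C, F)) [no-op]: towers=[D/C/B; E/A; F] holding=-

towers=[D/C/B; E/A; F] holding=-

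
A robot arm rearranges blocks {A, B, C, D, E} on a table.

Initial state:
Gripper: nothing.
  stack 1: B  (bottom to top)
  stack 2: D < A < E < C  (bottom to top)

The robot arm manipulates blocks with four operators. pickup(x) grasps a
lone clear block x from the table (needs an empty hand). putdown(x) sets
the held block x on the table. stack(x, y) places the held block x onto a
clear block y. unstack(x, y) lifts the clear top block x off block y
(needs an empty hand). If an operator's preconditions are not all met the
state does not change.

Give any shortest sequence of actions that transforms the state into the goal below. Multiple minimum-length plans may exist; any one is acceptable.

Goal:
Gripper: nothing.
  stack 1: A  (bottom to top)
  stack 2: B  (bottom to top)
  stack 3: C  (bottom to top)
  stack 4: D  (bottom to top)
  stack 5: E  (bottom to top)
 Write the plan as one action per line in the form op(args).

step 1 (unstack(C, E)): towers=[B; D/A/E] holding=C
step 2 (putdown(C)): towers=[B; C; D/A/E] holding=-
step 3 (unstack(E, A)): towers=[B; C; D/A] holding=E
step 4 (putdown(E)): towers=[B; C; D/A; E] holding=-
step 5 (unstack(A, D)): towers=[B; C; D; E] holding=A
step 6 (putdown(A)): towers=[A; B; C; D; E] holding=-
goal check: towers=[A; B; C; D; E] holding=- — reached (length 6, optimal by BFS)

unstack(C, E)
putdown(C)
unstack(E, A)
putdown(E)
unstack(A, D)
putdown(A)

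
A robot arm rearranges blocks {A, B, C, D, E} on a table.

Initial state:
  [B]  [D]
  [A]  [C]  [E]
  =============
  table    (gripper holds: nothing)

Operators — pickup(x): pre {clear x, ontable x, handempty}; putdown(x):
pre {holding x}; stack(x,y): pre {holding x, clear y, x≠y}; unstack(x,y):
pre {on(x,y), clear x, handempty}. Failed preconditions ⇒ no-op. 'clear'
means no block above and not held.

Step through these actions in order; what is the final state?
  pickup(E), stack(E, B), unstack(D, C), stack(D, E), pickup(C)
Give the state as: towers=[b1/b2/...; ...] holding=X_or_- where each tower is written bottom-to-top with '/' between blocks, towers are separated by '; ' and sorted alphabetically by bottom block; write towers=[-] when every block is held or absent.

towers=[A/B/E/D] holding=C

step 1 (pickup(E)): towers=[A/B; C/D] holding=E
step 2 (stack(E, B)): towers=[A/B/E; C/D] holding=-
step 3 (unstack(D, C)): towers=[A/B/E; C] holding=D
step 4 (stack(D, E)): towers=[A/B/E/D; C] holding=-
step 5 (pickup(C)): towers=[A/B/E/D] holding=C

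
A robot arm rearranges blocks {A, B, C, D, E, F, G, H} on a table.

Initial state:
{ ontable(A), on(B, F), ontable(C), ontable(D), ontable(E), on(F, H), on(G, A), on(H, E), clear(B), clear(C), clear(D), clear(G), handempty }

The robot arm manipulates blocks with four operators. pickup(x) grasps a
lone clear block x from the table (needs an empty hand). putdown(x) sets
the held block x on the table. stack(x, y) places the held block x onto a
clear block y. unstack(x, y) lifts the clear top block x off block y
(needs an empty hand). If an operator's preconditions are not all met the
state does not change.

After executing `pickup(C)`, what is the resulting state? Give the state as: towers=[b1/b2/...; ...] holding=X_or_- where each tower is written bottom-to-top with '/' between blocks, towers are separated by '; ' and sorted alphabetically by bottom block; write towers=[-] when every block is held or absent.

before: towers=[A/G; C; D; E/H/F/B] holding=-
pre[pickup(C)]: clear(C) ✓, ontable(C) ✓, handempty ✓
all met → apply pickup(C)
after:  towers=[A/G; D; E/H/F/B] holding=C

towers=[A/G; D; E/H/F/B] holding=C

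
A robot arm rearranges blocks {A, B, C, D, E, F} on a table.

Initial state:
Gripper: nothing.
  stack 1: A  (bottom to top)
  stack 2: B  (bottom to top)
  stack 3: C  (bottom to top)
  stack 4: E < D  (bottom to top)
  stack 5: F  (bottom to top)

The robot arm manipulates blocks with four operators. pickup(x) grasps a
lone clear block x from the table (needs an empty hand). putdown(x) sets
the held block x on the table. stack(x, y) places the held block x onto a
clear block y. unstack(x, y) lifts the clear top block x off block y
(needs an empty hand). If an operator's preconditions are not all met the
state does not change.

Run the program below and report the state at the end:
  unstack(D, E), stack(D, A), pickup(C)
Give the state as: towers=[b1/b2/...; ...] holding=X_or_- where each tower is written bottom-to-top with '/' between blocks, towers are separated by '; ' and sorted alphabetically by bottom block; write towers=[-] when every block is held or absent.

step 1 (unstack(D, E)): towers=[A; B; C; E; F] holding=D
step 2 (stack(D, A)): towers=[A/D; B; C; E; F] holding=-
step 3 (pickup(C)): towers=[A/D; B; E; F] holding=C

towers=[A/D; B; E; F] holding=C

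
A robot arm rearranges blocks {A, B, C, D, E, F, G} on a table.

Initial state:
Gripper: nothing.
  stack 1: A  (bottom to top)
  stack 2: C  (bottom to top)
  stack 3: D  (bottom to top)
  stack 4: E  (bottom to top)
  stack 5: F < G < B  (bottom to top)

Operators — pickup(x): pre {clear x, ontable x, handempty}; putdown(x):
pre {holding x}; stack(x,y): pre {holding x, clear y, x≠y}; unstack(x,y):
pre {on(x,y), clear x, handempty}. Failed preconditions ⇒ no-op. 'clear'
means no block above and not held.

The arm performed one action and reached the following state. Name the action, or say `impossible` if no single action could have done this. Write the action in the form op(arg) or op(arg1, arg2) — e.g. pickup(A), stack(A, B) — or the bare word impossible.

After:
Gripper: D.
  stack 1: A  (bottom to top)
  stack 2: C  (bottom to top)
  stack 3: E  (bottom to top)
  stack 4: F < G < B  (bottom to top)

pickup(D)

target: towers=[A; C; E; F/G/B] holding=D
     unstack(B, G) → towers=[A; C; D; E; F/G] holding=B
         pickup(D) → towers=[A; C; E; F/G/B] holding=D  ← match
         pickup(A) → towers=[C; D; E; F/G/B] holding=A
         pickup(E) → towers=[A; C; D; F/G/B] holding=E
         pickup(C) → towers=[A; D; E; F/G/B] holding=C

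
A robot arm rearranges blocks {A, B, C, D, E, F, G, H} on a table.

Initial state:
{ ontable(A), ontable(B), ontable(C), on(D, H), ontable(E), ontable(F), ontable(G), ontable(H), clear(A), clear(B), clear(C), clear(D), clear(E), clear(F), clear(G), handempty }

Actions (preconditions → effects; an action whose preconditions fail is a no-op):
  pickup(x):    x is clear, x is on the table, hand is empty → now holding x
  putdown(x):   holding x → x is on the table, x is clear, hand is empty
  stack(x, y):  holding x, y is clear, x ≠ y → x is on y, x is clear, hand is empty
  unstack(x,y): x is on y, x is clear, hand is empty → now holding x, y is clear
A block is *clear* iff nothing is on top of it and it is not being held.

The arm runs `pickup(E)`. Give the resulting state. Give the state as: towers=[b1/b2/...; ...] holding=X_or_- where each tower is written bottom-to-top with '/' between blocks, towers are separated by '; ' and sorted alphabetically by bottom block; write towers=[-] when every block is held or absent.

before: towers=[A; B; C; E; F; G; H/D] holding=-
pre[pickup(E)]: clear(E) ✓, ontable(E) ✓, handempty ✓
all met → apply pickup(E)
after:  towers=[A; B; C; F; G; H/D] holding=E

towers=[A; B; C; F; G; H/D] holding=E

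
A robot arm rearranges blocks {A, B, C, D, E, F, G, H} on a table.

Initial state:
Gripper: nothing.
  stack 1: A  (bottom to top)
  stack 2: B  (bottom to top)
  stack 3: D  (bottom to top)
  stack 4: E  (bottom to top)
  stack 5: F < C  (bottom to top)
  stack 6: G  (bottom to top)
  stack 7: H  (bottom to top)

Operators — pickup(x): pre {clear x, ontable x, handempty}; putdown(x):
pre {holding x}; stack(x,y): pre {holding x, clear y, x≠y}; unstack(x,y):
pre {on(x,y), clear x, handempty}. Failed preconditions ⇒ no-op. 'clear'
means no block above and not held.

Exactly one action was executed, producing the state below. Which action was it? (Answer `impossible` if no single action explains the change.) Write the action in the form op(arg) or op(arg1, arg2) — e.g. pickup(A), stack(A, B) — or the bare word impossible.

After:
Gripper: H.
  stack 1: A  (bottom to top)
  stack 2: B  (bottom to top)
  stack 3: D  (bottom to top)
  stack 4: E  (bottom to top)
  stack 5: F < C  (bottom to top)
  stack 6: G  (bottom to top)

pickup(H)

target: towers=[A; B; D; E; F/C; G] holding=H
         pickup(G) → towers=[A; B; D; E; F/C; H] holding=G
         pickup(A) → towers=[B; D; E; F/C; G; H] holding=A
         pickup(E) → towers=[A; B; D; F/C; G; H] holding=E
         pickup(H) → towers=[A; B; D; E; F/C; G] holding=H  ← match
         pickup(B) → towers=[A; D; E; F/C; G; H] holding=B
         pickup(D) → towers=[A; B; E; F/C; G; H] holding=D
     unstack(C, F) → towers=[A; B; D; E; F; G; H] holding=C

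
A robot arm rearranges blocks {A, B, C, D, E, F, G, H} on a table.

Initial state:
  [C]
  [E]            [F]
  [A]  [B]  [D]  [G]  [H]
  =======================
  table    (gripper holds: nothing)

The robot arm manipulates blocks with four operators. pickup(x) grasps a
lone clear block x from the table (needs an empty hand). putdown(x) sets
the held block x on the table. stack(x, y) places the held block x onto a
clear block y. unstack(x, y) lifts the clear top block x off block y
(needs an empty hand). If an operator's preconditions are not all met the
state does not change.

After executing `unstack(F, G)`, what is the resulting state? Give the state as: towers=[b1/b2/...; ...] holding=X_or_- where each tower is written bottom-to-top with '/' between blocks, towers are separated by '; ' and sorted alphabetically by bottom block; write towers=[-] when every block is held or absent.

before: towers=[A/E/C; B; D; G/F; H] holding=-
pre[unstack(F, G)]: on(F,G) ✓, clear(F) ✓, handempty ✓
all met → apply unstack(F, G)
after:  towers=[A/E/C; B; D; G; H] holding=F

towers=[A/E/C; B; D; G; H] holding=F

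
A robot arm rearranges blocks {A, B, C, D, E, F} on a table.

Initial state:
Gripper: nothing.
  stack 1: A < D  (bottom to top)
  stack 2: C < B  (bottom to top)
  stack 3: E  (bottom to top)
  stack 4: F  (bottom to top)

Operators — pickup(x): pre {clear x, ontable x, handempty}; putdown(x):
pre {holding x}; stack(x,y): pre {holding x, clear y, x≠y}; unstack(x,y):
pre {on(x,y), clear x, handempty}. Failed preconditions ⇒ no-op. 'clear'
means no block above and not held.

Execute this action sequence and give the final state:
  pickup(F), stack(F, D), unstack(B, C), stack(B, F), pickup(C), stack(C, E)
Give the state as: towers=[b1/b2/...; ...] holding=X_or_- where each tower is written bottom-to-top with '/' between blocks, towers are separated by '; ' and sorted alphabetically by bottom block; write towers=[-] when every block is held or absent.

step 1 (pickup(F)): towers=[A/D; C/B; E] holding=F
step 2 (stack(F, D)): towers=[A/D/F; C/B; E] holding=-
step 3 (unstack(B, C)): towers=[A/D/F; C; E] holding=B
step 4 (stack(B, F)): towers=[A/D/F/B; C; E] holding=-
step 5 (pickup(C)): towers=[A/D/F/B; E] holding=C
step 6 (stack(C, E)): towers=[A/D/F/B; E/C] holding=-

towers=[A/D/F/B; E/C] holding=-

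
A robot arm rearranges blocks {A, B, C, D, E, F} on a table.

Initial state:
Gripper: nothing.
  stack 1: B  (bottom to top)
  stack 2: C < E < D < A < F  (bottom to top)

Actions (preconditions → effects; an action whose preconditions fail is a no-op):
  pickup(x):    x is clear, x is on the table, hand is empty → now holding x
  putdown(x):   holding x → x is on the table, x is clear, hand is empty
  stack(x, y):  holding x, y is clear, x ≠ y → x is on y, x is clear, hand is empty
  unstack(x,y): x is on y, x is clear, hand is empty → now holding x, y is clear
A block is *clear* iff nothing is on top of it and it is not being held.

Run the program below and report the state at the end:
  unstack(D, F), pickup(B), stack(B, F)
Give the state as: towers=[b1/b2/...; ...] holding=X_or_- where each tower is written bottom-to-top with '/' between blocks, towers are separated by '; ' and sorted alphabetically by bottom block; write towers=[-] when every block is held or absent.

towers=[C/E/D/A/F/B] holding=-

step 1 (unstack(D, F)) [no-op]: towers=[B; C/E/D/A/F] holding=-
step 2 (pickup(B)): towers=[C/E/D/A/F] holding=B
step 3 (stack(B, F)): towers=[C/E/D/A/F/B] holding=-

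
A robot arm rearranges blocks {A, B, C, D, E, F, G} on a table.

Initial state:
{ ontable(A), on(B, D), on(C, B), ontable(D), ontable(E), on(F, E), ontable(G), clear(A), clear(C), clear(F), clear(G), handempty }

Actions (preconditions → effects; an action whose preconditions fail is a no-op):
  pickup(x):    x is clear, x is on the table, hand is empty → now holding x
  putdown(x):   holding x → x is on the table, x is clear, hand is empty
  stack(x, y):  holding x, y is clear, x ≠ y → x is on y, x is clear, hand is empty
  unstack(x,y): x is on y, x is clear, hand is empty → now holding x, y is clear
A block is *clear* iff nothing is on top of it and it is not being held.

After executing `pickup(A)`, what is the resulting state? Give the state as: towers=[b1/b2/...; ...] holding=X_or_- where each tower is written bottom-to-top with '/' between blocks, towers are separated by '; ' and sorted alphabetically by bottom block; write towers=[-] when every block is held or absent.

towers=[D/B/C; E/F; G] holding=A

before: towers=[A; D/B/C; E/F; G] holding=-
pre[pickup(A)]: clear(A) ok, ontable(A) ok, handempty ok
all met → apply pickup(A)
after:  towers=[D/B/C; E/F; G] holding=A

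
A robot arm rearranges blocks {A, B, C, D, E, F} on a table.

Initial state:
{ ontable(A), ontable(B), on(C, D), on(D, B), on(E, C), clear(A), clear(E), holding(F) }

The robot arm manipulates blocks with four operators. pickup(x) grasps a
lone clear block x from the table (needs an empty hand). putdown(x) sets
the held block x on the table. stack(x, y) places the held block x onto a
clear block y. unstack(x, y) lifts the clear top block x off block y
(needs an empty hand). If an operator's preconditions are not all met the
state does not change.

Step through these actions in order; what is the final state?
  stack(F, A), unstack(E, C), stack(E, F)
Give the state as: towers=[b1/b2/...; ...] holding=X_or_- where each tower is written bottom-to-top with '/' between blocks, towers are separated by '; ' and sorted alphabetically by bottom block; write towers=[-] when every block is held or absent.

towers=[A/F/E; B/D/C] holding=-

step 1 (stack(F, A)): towers=[A/F; B/D/C/E] holding=-
step 2 (unstack(E, C)): towers=[A/F; B/D/C] holding=E
step 3 (stack(E, F)): towers=[A/F/E; B/D/C] holding=-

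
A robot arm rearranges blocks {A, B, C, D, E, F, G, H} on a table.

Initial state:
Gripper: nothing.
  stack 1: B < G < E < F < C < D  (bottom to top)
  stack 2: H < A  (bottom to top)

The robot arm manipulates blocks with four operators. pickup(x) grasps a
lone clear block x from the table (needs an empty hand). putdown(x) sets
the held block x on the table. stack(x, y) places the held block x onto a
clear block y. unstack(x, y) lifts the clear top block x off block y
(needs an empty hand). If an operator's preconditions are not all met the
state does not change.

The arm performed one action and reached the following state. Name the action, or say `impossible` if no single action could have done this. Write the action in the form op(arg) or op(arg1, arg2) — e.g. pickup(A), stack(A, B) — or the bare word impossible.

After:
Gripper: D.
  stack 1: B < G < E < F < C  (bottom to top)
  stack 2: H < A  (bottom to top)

target: towers=[B/G/E/F/C; H/A] holding=D
     unstack(A, H) → towers=[B/G/E/F/C/D; H] holding=A
     unstack(D, C) → towers=[B/G/E/F/C; H/A] holding=D  ← match

unstack(D, C)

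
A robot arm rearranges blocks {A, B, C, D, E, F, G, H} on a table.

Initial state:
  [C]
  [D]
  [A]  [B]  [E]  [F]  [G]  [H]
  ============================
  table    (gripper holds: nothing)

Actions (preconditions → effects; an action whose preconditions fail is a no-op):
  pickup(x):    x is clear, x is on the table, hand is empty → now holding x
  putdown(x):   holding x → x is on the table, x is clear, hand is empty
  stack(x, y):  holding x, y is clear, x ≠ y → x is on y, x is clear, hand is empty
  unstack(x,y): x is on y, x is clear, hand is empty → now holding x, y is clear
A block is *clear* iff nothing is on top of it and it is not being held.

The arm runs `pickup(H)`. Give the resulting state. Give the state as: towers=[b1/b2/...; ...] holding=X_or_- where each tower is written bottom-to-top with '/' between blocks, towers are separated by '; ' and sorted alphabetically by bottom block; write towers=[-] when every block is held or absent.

towers=[A/D/C; B; E; F; G] holding=H

before: towers=[A/D/C; B; E; F; G; H] holding=-
pre[pickup(H)]: clear(H) ✓, ontable(H) ✓, handempty ✓
all met → apply pickup(H)
after:  towers=[A/D/C; B; E; F; G] holding=H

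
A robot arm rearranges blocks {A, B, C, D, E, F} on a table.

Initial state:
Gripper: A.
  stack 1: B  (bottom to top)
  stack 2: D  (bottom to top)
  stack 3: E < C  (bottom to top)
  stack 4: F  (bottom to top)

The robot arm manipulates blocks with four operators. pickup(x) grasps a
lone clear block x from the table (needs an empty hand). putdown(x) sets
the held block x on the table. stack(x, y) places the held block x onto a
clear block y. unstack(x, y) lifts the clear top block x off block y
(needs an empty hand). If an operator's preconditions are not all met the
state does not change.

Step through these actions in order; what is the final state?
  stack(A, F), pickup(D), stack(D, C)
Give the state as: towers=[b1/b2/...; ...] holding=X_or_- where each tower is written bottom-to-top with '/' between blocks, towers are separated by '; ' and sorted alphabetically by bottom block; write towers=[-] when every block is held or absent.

step 1 (stack(A, F)): towers=[B; D; E/C; F/A] holding=-
step 2 (pickup(D)): towers=[B; E/C; F/A] holding=D
step 3 (stack(D, C)): towers=[B; E/C/D; F/A] holding=-

towers=[B; E/C/D; F/A] holding=-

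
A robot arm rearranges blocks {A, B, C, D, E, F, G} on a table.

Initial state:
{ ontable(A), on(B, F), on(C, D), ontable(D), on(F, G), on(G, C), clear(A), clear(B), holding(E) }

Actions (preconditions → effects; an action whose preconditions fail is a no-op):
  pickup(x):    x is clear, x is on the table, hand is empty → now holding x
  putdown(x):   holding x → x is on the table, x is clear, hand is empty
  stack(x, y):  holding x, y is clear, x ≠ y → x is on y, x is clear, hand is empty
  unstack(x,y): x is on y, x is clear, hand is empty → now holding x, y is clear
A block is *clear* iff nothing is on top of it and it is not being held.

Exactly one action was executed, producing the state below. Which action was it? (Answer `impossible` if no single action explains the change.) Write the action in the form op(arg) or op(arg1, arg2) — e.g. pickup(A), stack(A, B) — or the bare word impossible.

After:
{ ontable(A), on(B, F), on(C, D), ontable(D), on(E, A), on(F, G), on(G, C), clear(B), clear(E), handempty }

stack(E, A)

target: towers=[A/E; D/C/G/F/B] holding=-
        putdown(E) → towers=[A; D/C/G/F/B; E] holding=-
       stack(E, B) → towers=[A; D/C/G/F/B/E] holding=-
       stack(E, A) → towers=[A/E; D/C/G/F/B] holding=-  ← match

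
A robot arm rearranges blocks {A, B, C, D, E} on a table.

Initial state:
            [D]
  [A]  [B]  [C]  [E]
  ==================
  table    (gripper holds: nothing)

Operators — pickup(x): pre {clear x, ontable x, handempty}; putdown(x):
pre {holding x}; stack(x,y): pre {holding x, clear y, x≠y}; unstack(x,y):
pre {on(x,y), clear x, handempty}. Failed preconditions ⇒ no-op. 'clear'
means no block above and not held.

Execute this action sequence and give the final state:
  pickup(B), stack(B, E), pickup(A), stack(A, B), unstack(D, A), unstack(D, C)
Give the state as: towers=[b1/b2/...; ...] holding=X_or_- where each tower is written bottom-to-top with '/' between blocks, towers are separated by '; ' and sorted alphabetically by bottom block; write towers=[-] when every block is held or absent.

towers=[C; E/B/A] holding=D

step 1 (pickup(B)): towers=[A; C/D; E] holding=B
step 2 (stack(B, E)): towers=[A; C/D; E/B] holding=-
step 3 (pickup(A)): towers=[C/D; E/B] holding=A
step 4 (stack(A, B)): towers=[C/D; E/B/A] holding=-
step 5 (unstack(D, A)) [no-op]: towers=[C/D; E/B/A] holding=-
step 6 (unstack(D, C)): towers=[C; E/B/A] holding=D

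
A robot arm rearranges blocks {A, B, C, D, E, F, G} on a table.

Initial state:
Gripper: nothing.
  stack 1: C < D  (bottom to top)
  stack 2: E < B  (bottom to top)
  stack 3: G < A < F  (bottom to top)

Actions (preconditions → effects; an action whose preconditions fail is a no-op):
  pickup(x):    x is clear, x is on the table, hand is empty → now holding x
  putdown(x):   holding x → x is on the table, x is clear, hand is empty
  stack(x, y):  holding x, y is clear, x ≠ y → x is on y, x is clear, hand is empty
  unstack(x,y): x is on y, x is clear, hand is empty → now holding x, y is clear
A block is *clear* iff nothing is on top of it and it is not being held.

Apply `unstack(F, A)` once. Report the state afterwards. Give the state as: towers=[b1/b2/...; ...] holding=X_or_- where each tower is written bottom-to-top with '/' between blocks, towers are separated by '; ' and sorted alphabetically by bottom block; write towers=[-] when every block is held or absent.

before: towers=[C/D; E/B; G/A/F] holding=-
pre[unstack(F, A)]: on(F,A) ok, clear(F) ok, handempty ok
all met → apply unstack(F, A)
after:  towers=[C/D; E/B; G/A] holding=F

towers=[C/D; E/B; G/A] holding=F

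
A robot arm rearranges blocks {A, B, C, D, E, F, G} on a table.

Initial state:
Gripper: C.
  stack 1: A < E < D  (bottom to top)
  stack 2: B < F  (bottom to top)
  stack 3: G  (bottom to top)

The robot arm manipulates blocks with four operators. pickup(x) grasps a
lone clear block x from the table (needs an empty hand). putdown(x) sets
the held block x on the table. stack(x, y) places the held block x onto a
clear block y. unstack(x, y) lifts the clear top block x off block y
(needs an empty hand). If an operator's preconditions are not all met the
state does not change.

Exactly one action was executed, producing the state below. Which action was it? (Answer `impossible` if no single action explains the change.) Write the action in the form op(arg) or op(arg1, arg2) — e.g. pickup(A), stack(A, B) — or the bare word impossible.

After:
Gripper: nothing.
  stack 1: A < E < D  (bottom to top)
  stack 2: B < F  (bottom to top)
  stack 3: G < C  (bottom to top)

target: towers=[A/E/D; B/F; G/C] holding=-
        putdown(C) → towers=[A/E/D; B/F; C; G] holding=-
       stack(C, F) → towers=[A/E/D; B/F/C; G] holding=-
       stack(C, G) → towers=[A/E/D; B/F; G/C] holding=-  ← match
       stack(C, D) → towers=[A/E/D/C; B/F; G] holding=-

stack(C, G)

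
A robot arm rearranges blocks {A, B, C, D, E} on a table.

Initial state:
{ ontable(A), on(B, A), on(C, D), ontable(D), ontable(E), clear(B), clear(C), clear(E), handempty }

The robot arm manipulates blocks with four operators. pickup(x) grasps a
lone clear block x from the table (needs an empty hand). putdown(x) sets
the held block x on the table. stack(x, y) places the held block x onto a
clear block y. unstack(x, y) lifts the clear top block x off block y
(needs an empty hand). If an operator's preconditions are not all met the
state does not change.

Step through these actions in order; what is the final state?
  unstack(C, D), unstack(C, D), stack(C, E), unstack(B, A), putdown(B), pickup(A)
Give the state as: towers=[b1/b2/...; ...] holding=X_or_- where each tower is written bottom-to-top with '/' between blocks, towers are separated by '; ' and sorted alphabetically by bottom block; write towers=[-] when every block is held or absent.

step 1 (unstack(C, D)): towers=[A/B; D; E] holding=C
step 2 (unstack(C, D)) [no-op]: towers=[A/B; D; E] holding=C
step 3 (stack(C, E)): towers=[A/B; D; E/C] holding=-
step 4 (unstack(B, A)): towers=[A; D; E/C] holding=B
step 5 (putdown(B)): towers=[A; B; D; E/C] holding=-
step 6 (pickup(A)): towers=[B; D; E/C] holding=A

towers=[B; D; E/C] holding=A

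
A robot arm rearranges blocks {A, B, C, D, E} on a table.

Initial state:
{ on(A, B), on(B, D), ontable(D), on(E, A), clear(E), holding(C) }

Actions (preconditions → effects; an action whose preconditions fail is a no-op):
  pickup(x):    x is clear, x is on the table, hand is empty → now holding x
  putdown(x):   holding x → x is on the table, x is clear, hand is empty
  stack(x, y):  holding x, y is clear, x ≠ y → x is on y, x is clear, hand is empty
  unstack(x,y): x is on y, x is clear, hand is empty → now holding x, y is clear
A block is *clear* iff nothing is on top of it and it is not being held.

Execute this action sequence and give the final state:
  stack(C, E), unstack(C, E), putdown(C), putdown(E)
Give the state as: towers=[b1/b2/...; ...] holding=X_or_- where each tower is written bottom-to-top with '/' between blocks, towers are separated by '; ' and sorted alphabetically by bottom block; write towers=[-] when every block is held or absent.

step 1 (stack(C, E)): towers=[D/B/A/E/C] holding=-
step 2 (unstack(C, E)): towers=[D/B/A/E] holding=C
step 3 (putdown(C)): towers=[C; D/B/A/E] holding=-
step 4 (putdown(E)) [no-op]: towers=[C; D/B/A/E] holding=-

towers=[C; D/B/A/E] holding=-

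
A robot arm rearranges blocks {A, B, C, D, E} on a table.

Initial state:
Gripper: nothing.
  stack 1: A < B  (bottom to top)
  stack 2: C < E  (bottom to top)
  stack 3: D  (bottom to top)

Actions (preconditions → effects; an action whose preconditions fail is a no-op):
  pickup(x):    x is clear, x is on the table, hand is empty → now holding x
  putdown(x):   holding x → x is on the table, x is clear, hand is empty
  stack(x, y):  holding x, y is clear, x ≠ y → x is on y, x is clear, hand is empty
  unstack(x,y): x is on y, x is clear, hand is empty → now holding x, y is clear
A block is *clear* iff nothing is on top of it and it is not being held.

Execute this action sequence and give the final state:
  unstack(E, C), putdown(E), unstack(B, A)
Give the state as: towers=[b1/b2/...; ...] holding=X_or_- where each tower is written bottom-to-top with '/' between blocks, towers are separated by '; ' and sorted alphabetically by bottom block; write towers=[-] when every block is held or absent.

towers=[A; C; D; E] holding=B

step 1 (unstack(E, C)): towers=[A/B; C; D] holding=E
step 2 (putdown(E)): towers=[A/B; C; D; E] holding=-
step 3 (unstack(B, A)): towers=[A; C; D; E] holding=B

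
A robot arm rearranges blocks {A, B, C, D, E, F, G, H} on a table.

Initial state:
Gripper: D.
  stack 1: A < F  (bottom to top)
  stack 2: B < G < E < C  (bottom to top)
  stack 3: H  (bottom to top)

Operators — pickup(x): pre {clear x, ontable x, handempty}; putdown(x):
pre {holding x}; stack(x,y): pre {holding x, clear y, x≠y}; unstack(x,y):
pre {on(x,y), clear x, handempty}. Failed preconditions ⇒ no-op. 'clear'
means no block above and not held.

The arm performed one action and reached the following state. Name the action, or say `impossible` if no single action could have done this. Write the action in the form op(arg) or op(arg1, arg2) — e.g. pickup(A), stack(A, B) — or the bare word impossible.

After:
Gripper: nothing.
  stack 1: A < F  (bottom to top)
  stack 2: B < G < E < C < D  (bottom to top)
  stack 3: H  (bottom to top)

target: towers=[A/F; B/G/E/C/D; H] holding=-
        putdown(D) → towers=[A/F; B/G/E/C; D; H] holding=-
       stack(D, H) → towers=[A/F; B/G/E/C; H/D] holding=-
       stack(D, F) → towers=[A/F/D; B/G/E/C; H] holding=-
       stack(D, C) → towers=[A/F; B/G/E/C/D; H] holding=-  ← match

stack(D, C)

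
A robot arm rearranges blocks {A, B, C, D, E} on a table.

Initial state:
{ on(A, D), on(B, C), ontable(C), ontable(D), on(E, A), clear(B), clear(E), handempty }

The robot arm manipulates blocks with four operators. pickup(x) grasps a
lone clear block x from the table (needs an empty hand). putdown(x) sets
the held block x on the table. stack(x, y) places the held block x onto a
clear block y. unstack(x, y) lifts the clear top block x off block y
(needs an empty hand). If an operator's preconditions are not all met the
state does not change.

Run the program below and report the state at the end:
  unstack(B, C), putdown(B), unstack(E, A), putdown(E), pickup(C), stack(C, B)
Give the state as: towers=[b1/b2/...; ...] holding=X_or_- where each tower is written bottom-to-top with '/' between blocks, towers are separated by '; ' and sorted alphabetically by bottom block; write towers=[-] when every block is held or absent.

towers=[B/C; D/A; E] holding=-

step 1 (unstack(B, C)): towers=[C; D/A/E] holding=B
step 2 (putdown(B)): towers=[B; C; D/A/E] holding=-
step 3 (unstack(E, A)): towers=[B; C; D/A] holding=E
step 4 (putdown(E)): towers=[B; C; D/A; E] holding=-
step 5 (pickup(C)): towers=[B; D/A; E] holding=C
step 6 (stack(C, B)): towers=[B/C; D/A; E] holding=-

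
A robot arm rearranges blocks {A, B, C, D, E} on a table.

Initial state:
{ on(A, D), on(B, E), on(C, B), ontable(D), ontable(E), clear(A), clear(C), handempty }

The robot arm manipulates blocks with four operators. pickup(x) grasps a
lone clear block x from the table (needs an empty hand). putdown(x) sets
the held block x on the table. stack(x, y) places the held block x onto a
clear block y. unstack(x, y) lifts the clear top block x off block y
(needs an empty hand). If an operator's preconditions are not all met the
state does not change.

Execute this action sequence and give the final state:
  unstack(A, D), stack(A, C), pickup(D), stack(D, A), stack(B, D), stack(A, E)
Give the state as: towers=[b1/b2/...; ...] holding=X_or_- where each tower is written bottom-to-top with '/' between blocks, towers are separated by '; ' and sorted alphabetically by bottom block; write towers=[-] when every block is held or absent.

towers=[E/B/C/A/D] holding=-

step 1 (unstack(A, D)): towers=[D; E/B/C] holding=A
step 2 (stack(A, C)): towers=[D; E/B/C/A] holding=-
step 3 (pickup(D)): towers=[E/B/C/A] holding=D
step 4 (stack(D, A)): towers=[E/B/C/A/D] holding=-
step 5 (stack(B, D)) [no-op]: towers=[E/B/C/A/D] holding=-
step 6 (stack(A, E)) [no-op]: towers=[E/B/C/A/D] holding=-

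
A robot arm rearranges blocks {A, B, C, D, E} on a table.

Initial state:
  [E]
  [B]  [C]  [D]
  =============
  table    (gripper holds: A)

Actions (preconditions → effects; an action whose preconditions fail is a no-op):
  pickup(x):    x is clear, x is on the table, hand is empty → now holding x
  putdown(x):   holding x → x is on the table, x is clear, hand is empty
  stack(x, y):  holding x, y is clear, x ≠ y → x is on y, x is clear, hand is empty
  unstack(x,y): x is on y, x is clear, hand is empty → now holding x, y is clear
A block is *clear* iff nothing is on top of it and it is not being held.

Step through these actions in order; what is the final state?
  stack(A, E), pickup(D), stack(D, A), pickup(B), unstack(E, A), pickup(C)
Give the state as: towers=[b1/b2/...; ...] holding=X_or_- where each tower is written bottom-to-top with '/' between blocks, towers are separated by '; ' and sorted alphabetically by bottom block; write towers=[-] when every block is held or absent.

towers=[B/E/A/D] holding=C

step 1 (stack(A, E)): towers=[B/E/A; C; D] holding=-
step 2 (pickup(D)): towers=[B/E/A; C] holding=D
step 3 (stack(D, A)): towers=[B/E/A/D; C] holding=-
step 4 (pickup(B)) [no-op]: towers=[B/E/A/D; C] holding=-
step 5 (unstack(E, A)) [no-op]: towers=[B/E/A/D; C] holding=-
step 6 (pickup(C)): towers=[B/E/A/D] holding=C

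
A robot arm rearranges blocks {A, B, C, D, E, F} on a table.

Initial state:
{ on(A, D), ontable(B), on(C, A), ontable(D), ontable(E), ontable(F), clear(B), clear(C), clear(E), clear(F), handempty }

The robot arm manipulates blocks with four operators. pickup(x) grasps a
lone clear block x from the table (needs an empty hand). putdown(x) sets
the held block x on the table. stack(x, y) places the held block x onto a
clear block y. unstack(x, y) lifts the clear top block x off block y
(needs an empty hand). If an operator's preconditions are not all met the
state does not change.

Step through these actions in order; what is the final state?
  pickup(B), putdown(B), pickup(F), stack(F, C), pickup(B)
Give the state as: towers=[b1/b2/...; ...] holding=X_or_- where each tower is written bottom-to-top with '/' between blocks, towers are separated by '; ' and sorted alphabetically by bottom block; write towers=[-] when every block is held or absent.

step 1 (pickup(B)): towers=[D/A/C; E; F] holding=B
step 2 (putdown(B)): towers=[B; D/A/C; E; F] holding=-
step 3 (pickup(F)): towers=[B; D/A/C; E] holding=F
step 4 (stack(F, C)): towers=[B; D/A/C/F; E] holding=-
step 5 (pickup(B)): towers=[D/A/C/F; E] holding=B

towers=[D/A/C/F; E] holding=B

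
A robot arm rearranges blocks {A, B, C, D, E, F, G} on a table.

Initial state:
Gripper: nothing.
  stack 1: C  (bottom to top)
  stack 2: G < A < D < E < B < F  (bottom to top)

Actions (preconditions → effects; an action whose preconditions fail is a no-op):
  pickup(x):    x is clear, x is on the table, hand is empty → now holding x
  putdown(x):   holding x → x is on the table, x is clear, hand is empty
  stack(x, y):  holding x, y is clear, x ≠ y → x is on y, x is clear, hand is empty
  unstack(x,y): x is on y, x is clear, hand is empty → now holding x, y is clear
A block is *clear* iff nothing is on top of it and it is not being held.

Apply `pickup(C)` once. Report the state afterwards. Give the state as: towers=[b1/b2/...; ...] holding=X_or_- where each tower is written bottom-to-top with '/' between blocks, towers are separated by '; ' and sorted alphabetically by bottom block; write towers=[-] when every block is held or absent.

before: towers=[C; G/A/D/E/B/F] holding=-
pre[pickup(C)]: clear(C) ok, ontable(C) ok, handempty ok
all met → apply pickup(C)
after:  towers=[G/A/D/E/B/F] holding=C

towers=[G/A/D/E/B/F] holding=C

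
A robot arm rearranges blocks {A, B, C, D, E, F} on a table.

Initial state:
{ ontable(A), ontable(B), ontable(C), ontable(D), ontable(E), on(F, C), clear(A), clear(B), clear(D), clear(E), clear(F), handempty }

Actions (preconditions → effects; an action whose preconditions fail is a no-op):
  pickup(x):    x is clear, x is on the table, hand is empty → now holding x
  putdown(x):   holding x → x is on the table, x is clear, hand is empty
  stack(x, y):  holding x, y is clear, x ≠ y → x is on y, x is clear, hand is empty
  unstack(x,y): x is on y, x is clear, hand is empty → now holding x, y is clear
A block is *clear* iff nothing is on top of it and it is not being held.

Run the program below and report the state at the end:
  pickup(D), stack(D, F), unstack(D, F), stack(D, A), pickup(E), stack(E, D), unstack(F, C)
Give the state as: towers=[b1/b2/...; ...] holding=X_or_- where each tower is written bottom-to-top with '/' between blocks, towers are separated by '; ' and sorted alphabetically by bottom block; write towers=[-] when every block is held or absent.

step 1 (pickup(D)): towers=[A; B; C/F; E] holding=D
step 2 (stack(D, F)): towers=[A; B; C/F/D; E] holding=-
step 3 (unstack(D, F)): towers=[A; B; C/F; E] holding=D
step 4 (stack(D, A)): towers=[A/D; B; C/F; E] holding=-
step 5 (pickup(E)): towers=[A/D; B; C/F] holding=E
step 6 (stack(E, D)): towers=[A/D/E; B; C/F] holding=-
step 7 (unstack(F, C)): towers=[A/D/E; B; C] holding=F

towers=[A/D/E; B; C] holding=F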